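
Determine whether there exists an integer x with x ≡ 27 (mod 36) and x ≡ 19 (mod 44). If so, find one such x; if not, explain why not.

x = 63

gcd(36, 44) = 4. A simultaneous solution exists iff 27 ≡ 19 (mod 4); here 27 mod 4 = 3 = 19 mod 4, so it does.
Step through x = 27, 27 + 36, 27 + 2·36, …: the values 27, 63 reduce mod 44 to 27, 19. The value 63 hits 19.
Check: 63 mod 36 = 27, 63 mod 44 = 19. ✓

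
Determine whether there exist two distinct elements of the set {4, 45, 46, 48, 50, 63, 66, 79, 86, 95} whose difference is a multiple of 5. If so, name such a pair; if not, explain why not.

4 and 79 are such a pair.

Both 4 and 79 leave remainder 4 on division by 5; their difference 75 = 15·5 is a multiple of 5.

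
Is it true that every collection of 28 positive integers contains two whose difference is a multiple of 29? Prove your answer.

No, the set {23, 24, 25, 26, 27, 28, 29, 30, 31, 32, 33, 34, 35, 36, 37, 38, 39, 40, 41, 42, 43, 44, 45, 46, 47, 48, 49, 50} is a counterexample.

Consider the 28 integers 23, 24, …, 50. They lie in distinct residue classes modulo 29, since 28 ≤ 29.
The differences between them range over 1, …, 27, none of which is divisible by 29.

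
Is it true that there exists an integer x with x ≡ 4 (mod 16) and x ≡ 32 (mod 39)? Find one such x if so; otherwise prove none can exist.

x = 500

gcd(16, 39) = 1, so the Chinese Remainder Theorem guarantees exactly one residue class mod 624 satisfying both.
Write x = 4 + 16t and require 4 + 16t ≡ 32 (mod 39), i.e. 16t ≡ 28 (mod 39).
Since 16·22 = 352 = 9·39 + 1, the inverse of 16 mod 39 is 22.
Therefore t ≡ 22·28 = 616 ≡ 31 (mod 39).
With t = 31: x = 4 + 16·31 = 500.
Verify: 500 = 31·16 + 4 and 500 = 12·39 + 32. ✓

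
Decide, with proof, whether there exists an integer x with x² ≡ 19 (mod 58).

Reduce modulo the prime factor 29 of 58: any solution would satisfy x² ≡ 19 (mod 29).
29 is prime, so by Euler's criterion 19 is a square mod 29 iff 19^((29−1)/2) = 19^14 ≡ 1 (mod 29).
Squaring successively (mod 29): 19^2 = 361 ≡ 13; 19^4 ≡ 13² = 169 ≡ 24; 19^8 ≡ 24² = 576 ≡ 25.
Since 14 = 8 + 4 + 2, 19^14 ≡ 25 · 24 · 13; multiplying out mod 29: 25·24 = 600 ≡ 20, then 20·13 = 260 ≡ 28. Thus 19^14 ≡ 28 ≡ −1 (mod 29).
By Euler's criterion 19 is a quadratic non-residue mod 29: no x satisfies x² ≡ 19 (mod 29).
So 19 is not a square mod 29, and hence 19 is not a square mod 58.

No, no such integer exists.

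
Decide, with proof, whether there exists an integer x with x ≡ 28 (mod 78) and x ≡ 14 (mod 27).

No such integer exists.

Reduce both congruences modulo 3, which divides 78 and 27: they say x ≡ 28 (mod 3) and x ≡ 14 (mod 3).
However 28 ≡ 1 and 14 ≡ 2 (mod 3), and 1 ≠ 2.
So no integer satisfies both congruences.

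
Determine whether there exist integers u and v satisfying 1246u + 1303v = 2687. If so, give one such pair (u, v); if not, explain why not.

1246 and 1303 are coprime, so 1246u + 1303v ranges over all of ℤ.
Dividing repeatedly: 1303 = 1·1246 + 57, 1246 = 21·57 + 49, 57 = 1·49 + 8, 49 = 6·8 + 1, 8 = 8·1 + 0.
Back-substituting, 1 = 49 − 6·8 = 49 − 6·(57 − 1·49) = −6·57 + 7·49 = −6·57 + 7·(1246 − 21·57) = 7·1246 − 153·57 = 7·1246 − 153·(1303 − 1·1246) = −153·1303 + 160·1246; that is, 1246·160 + 1303·(-153) = 1.
Multiplying through by 2687: u = 160·2687 = 429920, v = (-153)·2687 = -411111 is a solution.
The general solution is u = 429920 + 1303k, v = -411111 − 1246k; taking k = -329 gives the smaller pair u = 1233, v = -1177.
Check: 1246·1233 + 1303·(-1177) = 1536318 − 1533631 = 2687. ✓

u = 1233, v = -1177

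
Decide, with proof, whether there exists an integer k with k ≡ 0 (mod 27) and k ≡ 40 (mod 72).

No, no such integer exists.

Both moduli are multiples of 9 = gcd(27, 72), so any solution would satisfy k ≡ 0 and k ≡ 40 modulo 9 simultaneously.
However 0 ≡ 0 and 40 ≡ 4 (mod 9), and 0 ≠ 4.
Hence the system has no solution.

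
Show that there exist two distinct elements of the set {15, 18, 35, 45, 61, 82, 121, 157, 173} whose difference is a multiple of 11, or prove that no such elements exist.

Reduce each element modulo 11: 15↦4, 18↦7, 35↦2, 45↦1, 61↦6, 82↦5, 121↦0, 157↦3, 173↦8.
All 9 residues are distinct, so no two elements differ by a multiple of 11.

There is no such pair.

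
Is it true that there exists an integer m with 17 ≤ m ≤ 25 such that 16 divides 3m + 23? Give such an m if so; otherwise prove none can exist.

For m = 17, 18 the values 74, 77 are not multiples of 16. Try m = 19: 3·19 + 23 = 80 = 5·16, which is divisible by 16.

m = 19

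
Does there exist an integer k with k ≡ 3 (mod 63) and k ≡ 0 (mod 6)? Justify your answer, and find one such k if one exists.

The moduli are not coprime: gcd(63, 6) = 3. Compatibility requires 3 ∣ (0 − 3) = -3, which holds, so solutions exist.
List candidates k ≡ 3 (mod 63): 3, 66. Modulo 6 these are 3, 0; 66 gives 0 as required.
Verify: 66 = 1·63 + 3 and 66 = 11·6 + 0. ✓

k = 66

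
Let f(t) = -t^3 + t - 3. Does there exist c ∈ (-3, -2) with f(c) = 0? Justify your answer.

f has no root in that interval.

The endpoint values f(-3) = 21 and f(-2) = 3 are both positive. Claim: f(t) > 0 for every t in (-3, -2).
Shift to the endpoint -2: with t = -2 − u (0 < u < 1), one computes f(-2 − u) = u^3 + 6u^2 + 11u + 3.
The nonzero coefficients here are all positive, so for u > 0 every term is positive (or zero), and the constant term 3 is strictly positive.
So f is strictly positive on (-3, -2); no root exists in the interval.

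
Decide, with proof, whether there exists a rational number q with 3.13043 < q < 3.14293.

Look for a denominator N such that an integer falls strictly between N·3.13043 and N·3.14293. N = 7 works: 7·3.13043 = 21.91301 < 22 < 22.00051 = 7·3.14293.
Hence 22/7 is a rational number with 3.13043 < 22/7 < 3.14293.

q = 22/7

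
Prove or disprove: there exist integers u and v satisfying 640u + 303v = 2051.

640 and 303 are coprime, so 640u + 303v ranges over all of ℤ.
Dividing repeatedly: 640 = 2·303 + 34, 303 = 8·34 + 31, 34 = 1·31 + 3, 31 = 10·3 + 1, 3 = 3·1 + 0.
Back-substituting, 1 = 31 − 10·3 = 31 − 10·(34 − 1·31) = −10·34 + 11·31 = −10·34 + 11·(303 − 8·34) = 11·303 − 98·34 = 11·303 − 98·(640 − 2·303) = −98·640 + 207·303; that is, 640·(-98) + 303·207 = 1.
Multiplying through by 2051: u = (-98)·2051 = -200998, v = 207·2051 = 424557 is a solution.
Adding 664·303 to u and subtracting 664·640 from v gives the tidier solution (194, -403).
Check: 640·194 + 303·(-403) = 124160 − 122109 = 2051. ✓

u = 194, v = -403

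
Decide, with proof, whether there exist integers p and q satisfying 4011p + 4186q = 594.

No such integers exist.

gcd(4011, 4186) = 7, so every integer of the form 4011p + 4186q is a multiple of 7.
But 594 = 7·84 + 6, so 7 ∤ 594.
Therefore 4011p + 4186q = 594 has no solution in integers.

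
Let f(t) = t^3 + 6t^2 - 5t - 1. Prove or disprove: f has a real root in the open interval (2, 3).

f has no root in that interval.

The endpoint values f(2) = 21 and f(3) = 65 are both positive. Claim: f(t) > 0 for every t in (2, 3).
Shift to the endpoint 2: with t = 2 + u (0 < u < 1), one computes f(2 + u) = u^3 + 12u^2 + 31u + 21.
The nonzero coefficients here are all positive, so for u > 0 every term is positive (or zero), and the constant term 21 is strictly positive.
So f is strictly positive on (2, 3); no root exists in the interval.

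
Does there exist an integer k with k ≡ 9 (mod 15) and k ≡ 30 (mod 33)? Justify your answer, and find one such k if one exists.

Here gcd(15, 33) = 3, and both 9 and 30 leave remainder 0 mod 3, so the system is consistent.
Write k = 9 + 15t. Then 15t ≡ 30 − 9 ≡ 21 (mod 33); dividing through by 3 gives 5t ≡ 7 (mod 11).
To invert 5 modulo 11: 11 = 2·5 + 1, 5 = 5·1 + 0, and unwinding, 1 = 11 − 2·5. Thus 5⁻¹ ≡ -2 ≡ 9 (mod 11).
Multiplying by 9: t ≡ 9·7 = 63 ≡ 8 (mod 11).
Then k = 9 + 15·8 = 129.
Indeed 129 ≡ 9 (mod 15) and 129 ≡ 30 (mod 33).

k = 129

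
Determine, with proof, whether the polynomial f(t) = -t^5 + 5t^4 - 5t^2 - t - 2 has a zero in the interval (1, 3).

Such a root exists.

f(1) = -4 and f(3) = 112, which have opposite signs.
f is continuous everywhere (it is a polynomial), in particular on [1, 3].
By the Intermediate Value Theorem, f takes the value 0 somewhere in the open interval.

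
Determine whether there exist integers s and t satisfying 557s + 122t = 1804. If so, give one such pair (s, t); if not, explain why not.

s = 12, t = -40

557 and 122 are coprime, so 557s + 122t ranges over all of ℤ.
Dividing repeatedly: 557 = 4·122 + 69, 122 = 1·69 + 53, 69 = 1·53 + 16, 53 = 3·16 + 5, 16 = 3·5 + 1, 5 = 5·1 + 0.
Working back up the chain: 1 = 16 − 3·5 = 16 − 3·(53 − 3·16) = −3·53 + 10·16 = −3·53 + 10·(69 − 1·53) = 10·69 − 13·53 = 10·69 − 13·(122 − 1·69) = −13·122 + 23·69 = −13·122 + 23·(557 − 4·122) = 23·557 − 105·122. So 557·23 + 122·(-105) = 1.
Times 1804: 557·41492 + 122·(-189420) = 1804, so (41492, -189420) solves it.
Shifting by a multiple of (122, −557) keeps it a solution: s = 41492 − 340·122 = 12, t = -189420 + 340·557 = -40.
Check: 557·12 + 122·(-40) = 6684 − 4880 = 1804. ✓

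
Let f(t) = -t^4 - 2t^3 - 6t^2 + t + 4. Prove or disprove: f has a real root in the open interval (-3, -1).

No.

The endpoint values f(-3) = -80 and f(-1) = -2 are both negative. Claim: f(t) < 0 for every t in (-3, -1).
Substitute t = -1 − u, where 0 < u < 2 on the interval. Expanding, f(-1 − u) = -u^4 - 2u^3 - 6u^2 - 11u - 2.
All 5 nonzero coefficients of this polynomial in u are negative; hence for u > 0 the value is a sum of negative terms (the constant -2 among them).
So f is strictly negative on (-3, -1); no root exists in the interval.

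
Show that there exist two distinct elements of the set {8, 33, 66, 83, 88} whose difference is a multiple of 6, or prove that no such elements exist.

Two integers differ by a multiple of 6 exactly when they have the same residue mod 6. The residues are 8↦2, 33↦3, 66↦0, 83↦5, 88↦4.
These 5 residues are pairwise different, hence no difference of two elements is divisible by 6.

No such pair exists.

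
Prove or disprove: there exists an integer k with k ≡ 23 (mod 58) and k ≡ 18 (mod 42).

No such integer exists.

Both moduli are multiples of 2 = gcd(58, 42), so any solution would satisfy k ≡ 23 and k ≡ 18 modulo 2 simultaneously.
These are incompatible: 23 − 18 = 5 is not divisible by 2.
So no integer satisfies both congruences.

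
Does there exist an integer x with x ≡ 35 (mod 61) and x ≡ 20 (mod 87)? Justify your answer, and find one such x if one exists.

Since 61 and 87 share no common factor, CRT says the pair of congruences has a solution (unique mod 5307).
Any solution of the first congruence is x = 35 + 61t; substituting into the second, 61t ≡ 20 − 35 ≡ 72 (mod 87).
To invert 61 modulo 87: 87 = 1·61 + 26, 61 = 2·26 + 9, 26 = 2·9 + 8, 9 = 1·8 + 1, 8 = 8·1 + 0, and unwinding, 1 = 9 − 1·8 = 9 − (26 − 2·9) = −26 + 3·9 = −26 + 3·(61 − 2·26) = 3·61 − 7·26 = 3·61 − 7·(87 − 1·61) = −7·87 + 10·61. Thus 61⁻¹ ≡ 10 (mod 87).
Multiplying by 10: t ≡ 10·72 = 720 ≡ 24 (mod 87).
With t = 24: x = 35 + 61·24 = 1499.
Indeed 1499 ≡ 35 (mod 61) and 1499 ≡ 20 (mod 87).

x = 1499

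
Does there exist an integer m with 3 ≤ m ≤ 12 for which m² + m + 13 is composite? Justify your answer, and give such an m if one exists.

m = 4

At m = 4: 4² + 4 + 13 = 33 = 3·11, which is composite.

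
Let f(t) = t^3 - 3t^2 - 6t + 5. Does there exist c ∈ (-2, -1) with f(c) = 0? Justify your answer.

Yes, such a c exists.

f(-2) = -3 and f(-1) = 7, which have opposite signs.
Since f is a polynomial it is continuous on [-2, -1].
The Intermediate Value Theorem then guarantees some c ∈ (-2, -1) with f(c) = 0.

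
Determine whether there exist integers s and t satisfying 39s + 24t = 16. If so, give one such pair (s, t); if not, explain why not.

Any value of 39s + 24t is a multiple of gcd(39, 24) = 3.
But 16 = 3·5 + 1, so 3 ∤ 16.
Therefore 39s + 24t = 16 has no solution in integers.

There are no such integers.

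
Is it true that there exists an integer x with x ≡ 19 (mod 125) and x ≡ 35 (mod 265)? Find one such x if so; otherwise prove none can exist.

Reduce both congruences modulo 5, which divides 125 and 265: they say x ≡ 19 (mod 5) and x ≡ 35 (mod 5).
But 19 mod 5 = 4 while 35 mod 5 = 0, a contradiction.
So no integer satisfies both congruences.

No such integer exists.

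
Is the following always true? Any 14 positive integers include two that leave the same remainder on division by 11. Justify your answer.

Each integer lies in one of the 11 residue classes modulo 11.
Placing 14 integers into 11 classes, some class receives at least two — say a and b.
So a and b have equal remainders mod 11, which is exactly what was to be shown.

Yes, this is always true.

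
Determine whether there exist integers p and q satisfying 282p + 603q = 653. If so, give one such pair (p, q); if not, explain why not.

gcd(282, 603) = 3, so every integer of the form 282p + 603q is a multiple of 3.
But 653 = 3·217 + 2, so 3 ∤ 653.
Hence no integers p, q satisfy the equation.

There are no such integers.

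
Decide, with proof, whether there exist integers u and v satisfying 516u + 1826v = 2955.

Both 516 and 1826 are divisible by gcd(516, 1826) = 2, hence so is any combination 516u + 1826v.
However 2955 leaves remainder 1 on division by 2.
Hence no integers u, v satisfy the equation.

No such integers exist.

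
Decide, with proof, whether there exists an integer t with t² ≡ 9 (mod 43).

Take t = 3. Then 3² = 9, and since 0 ≤ 9 < 43 this is already reduced: 3² ≡ 9 (mod 43).

t = 3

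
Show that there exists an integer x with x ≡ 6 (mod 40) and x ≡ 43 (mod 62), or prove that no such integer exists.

Both moduli are multiples of 2 = gcd(40, 62), so any solution would satisfy x ≡ 6 and x ≡ 43 modulo 2 simultaneously.
However 6 ≡ 0 and 43 ≡ 1 (mod 2), and 0 ≠ 1.
Hence the system has no solution.

No such integer exists.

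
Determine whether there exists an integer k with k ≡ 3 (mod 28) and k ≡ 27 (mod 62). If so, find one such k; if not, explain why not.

k = 647

gcd(28, 62) = 2. A simultaneous solution exists iff 3 ≡ 27 (mod 2); here 3 mod 2 = 1 = 27 mod 2, so it does.
Write k = 3 + 28t. Then 28t ≡ 27 − 3 ≡ 24 (mod 62); dividing through by 2 gives 14t ≡ 12 (mod 31).
Invert 14 mod 31 by the Euclidean algorithm: 31 = 2·14 + 3, 14 = 4·3 + 2, 3 = 1·2 + 1, 2 = 2·1 + 0; back-substituting, 1 = 3 − 1·2 = 3 − (14 − 4·3) = −14 + 5·3 = −14 + 5·(31 − 2·14) = 5·31 − 11·14. Hence 14·(-11) ≡ 1, so 14⁻¹ ≡ -11 ≡ 20 (mod 31).
Therefore t ≡ 20·12 = 240 ≡ 23 (mod 31).
Then k = 3 + 28·23 = 647.
Check: 647 mod 28 = 3, 647 mod 62 = 27. ✓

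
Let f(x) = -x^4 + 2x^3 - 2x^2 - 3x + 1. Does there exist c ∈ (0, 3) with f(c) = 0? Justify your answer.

f(0) = 1 and f(3) = -53, which have opposite signs.
As a polynomial, f is continuous on every closed interval.
The Intermediate Value Theorem then guarantees some c ∈ (0, 3) with f(c) = 0.

Yes, f has a root in the interval.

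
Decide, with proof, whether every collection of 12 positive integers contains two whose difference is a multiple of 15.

No; for instance {49, 50, 51, 52, 53, 54, 55, 56, 57, 58, 59, 60} is a counterexample.

Take the 12 consecutive integers 49, 50, …, 60: their residues mod 15 are all distinct because 12 ≤ 15.
No two share a residue, so no pair has difference divisible by 15; the claim fails for this set.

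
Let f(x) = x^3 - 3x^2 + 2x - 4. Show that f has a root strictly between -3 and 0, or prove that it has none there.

No such root exists.

f(-3) = -64 and f(0) = -4, both negative, so a sign-change argument is unavailable; we show f keeps this sign on the whole interval.
Shift to the endpoint 0: with x = −u (0 < u < 3), one computes f(−u) = -u^3 - 3u^2 - 2u - 4.
All 4 nonzero coefficients of this polynomial in u are negative; hence for u > 0 the value is a sum of negative terms (the constant -4 among them).
Therefore f(x) < 0 throughout (-3, 0), and f has no zero there.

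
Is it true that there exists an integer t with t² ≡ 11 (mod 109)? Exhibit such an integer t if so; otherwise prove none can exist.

Apply Euler's criterion with the prime 109: 11 is a quadratic residue iff 11^54 ≡ 1 (mod 109), and a non-residue iff it is ≡ −1.
Repeated squaring mod 109: 11^2 = 121 ≡ 12; 11^4 ≡ 12² = 144 ≡ 35; 11^8 ≡ 35² = 1225 ≡ 26; 11^16 ≡ 26² = 676 ≡ 22; 11^32 ≡ 22² = 484 ≡ 48.
Since 54 = 32 + 16 + 4 + 2, 11^54 ≡ 48 · 22 · 35 · 12; multiplying out mod 109: 48·22 = 1056 ≡ 75, then 75·35 = 2625 ≡ 9, then 9·12 = 108 ≡ 108. Thus 11^54 ≡ 108 ≡ −1 (mod 109).
The value −1 means 11 is a non-residue modulo 109, so t² ≡ 11 (mod 109) is impossible.

There is no such integer.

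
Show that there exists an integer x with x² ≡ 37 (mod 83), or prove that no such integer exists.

Take x = 28. Then 28² = 784 = 9·83 + 37, so 28² ≡ 37 (mod 83).

x = 28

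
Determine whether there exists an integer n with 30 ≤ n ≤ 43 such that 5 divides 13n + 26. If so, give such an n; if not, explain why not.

Scanning upward from n = 30 gives 416, 429, 442, none divisible by 5. Try n = 33: 13·33 + 26 = 455 = 91·5, which is divisible by 5.

n = 33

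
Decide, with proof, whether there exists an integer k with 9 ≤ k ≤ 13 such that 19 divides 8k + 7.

At k = 11 we get 8·11 + 7 = 95, and 95 = 19·5.

k = 11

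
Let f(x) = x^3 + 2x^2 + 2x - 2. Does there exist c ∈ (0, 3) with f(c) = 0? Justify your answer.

Yes, such a c exists.

f(0) = -2 and f(3) = 49, which have opposite signs.
f is continuous everywhere (it is a polynomial), in particular on [0, 3].
So by the Intermediate Value Theorem there is a c strictly between 0 and 3 with f(c) = 0.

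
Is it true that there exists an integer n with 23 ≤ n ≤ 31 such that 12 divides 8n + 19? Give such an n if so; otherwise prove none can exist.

There is no such integer n in that range.

For n = 23, 24, …, 31 the values of 8n + 19 modulo 12 are 11, 7, 3, 11, 7, 3, 11, 7, 3 respectively.
None is 0, so 12 never divides 8n + 19 on this range.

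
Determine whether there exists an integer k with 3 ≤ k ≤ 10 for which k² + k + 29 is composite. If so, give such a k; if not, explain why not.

At k = 9: 9² + 9 + 29 = 119 = 7·17, which is composite.

k = 9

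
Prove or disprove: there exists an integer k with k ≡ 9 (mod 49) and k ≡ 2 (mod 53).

k = 744

Since 49 and 53 share no common factor, CRT says the pair of congruences has a solution (unique mod 2597).
Any solution of the first congruence is k = 9 + 49t; substituting into the second, 49t ≡ 2 − 9 ≡ 46 (mod 53).
Note 49·13 = 637 ≡ 1 (mod 53) (as 637 − 1 = 12·53), so 49⁻¹ ≡ 13.
Therefore t ≡ 13·46 = 598 ≡ 15 (mod 53).
With t = 15: k = 9 + 49·15 = 744.
Indeed 744 ≡ 9 (mod 49) and 744 ≡ 2 (mod 53).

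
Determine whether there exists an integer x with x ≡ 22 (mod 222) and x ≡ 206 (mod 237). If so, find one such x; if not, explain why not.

There is no such integer.

Reduce both congruences modulo 3, which divides 222 and 237: they say x ≡ 22 (mod 3) and x ≡ 206 (mod 3).
But 22 mod 3 = 1 while 206 mod 3 = 2, a contradiction.
So no integer satisfies both congruences.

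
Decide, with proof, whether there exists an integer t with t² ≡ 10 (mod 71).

t = 62

t = 62 works: 62² = 3844, and 3844 − 10 = 3834 = 54·71.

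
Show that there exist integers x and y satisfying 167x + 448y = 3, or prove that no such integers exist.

x = 389, y = -145

167 and 448 are coprime, so 167x + 448y ranges over all of ℤ.
Euclidean algorithm: 448 = 2·167 + 114, 167 = 1·114 + 53, 114 = 2·53 + 8, 53 = 6·8 + 5, 8 = 1·5 + 3, 5 = 1·3 + 2, 3 = 1·2 + 1, 2 = 2·1 + 0.
Unwinding: 1 = 3 − 1·2 = 3 − (5 − 1·3) = −5 + 2·3 = −5 + 2·(8 − 1·5) = 2·8 − 3·5 = 2·8 − 3·(53 − 6·8) = −3·53 + 20·8 = −3·53 + 20·(114 − 2·53) = 20·114 − 43·53 = 20·114 − 43·(167 − 1·114) = −43·167 + 63·114 = −43·167 + 63·(448 − 2·167) = 63·448 − 169·167, i.e. 167·(-169) + 448·63 = 1.
Scaling by 3 gives the particular solution (x, y) = (-507, 189).
Adding 2·448 to x and subtracting 2·167 from y gives the tidier solution (389, -145).
Check: 167·389 + 448·(-145) = 64963 − 64960 = 3. ✓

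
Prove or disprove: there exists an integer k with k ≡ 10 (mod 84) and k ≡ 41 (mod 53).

k = 94

gcd(84, 53) = 1, so the Chinese Remainder Theorem guarantees exactly one residue class mod 4452 satisfying both.
Write k = 10 + 84t and require 10 + 84t ≡ 41 (mod 53), i.e. 84t ≡ 31 (mod 53).
84 ≡ 31 (mod 53), so this reads 31t ≡ 31 (mod 53). To invert 31 modulo 53: 53 = 1·31 + 22, 31 = 1·22 + 9, 22 = 2·9 + 4, 9 = 2·4 + 1, 4 = 4·1 + 0, and unwinding, 1 = 9 − 2·4 = 9 − 2·(22 − 2·9) = −2·22 + 5·9 = −2·22 + 5·(31 − 1·22) = 5·31 − 7·22 = 5·31 − 7·(53 − 1·31) = −7·53 + 12·31. Thus 31⁻¹ ≡ 12 (mod 53).
Therefore t ≡ 12·31 = 372 ≡ 1 (mod 53).
With t = 1: k = 10 + 84·1 = 94.
Indeed 94 ≡ 10 (mod 84) and 94 ≡ 41 (mod 53).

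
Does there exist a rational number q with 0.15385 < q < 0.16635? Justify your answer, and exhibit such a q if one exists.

q = 3/19

Look for a denominator N such that an integer falls strictly between N·0.15385 and N·0.16635. N = 19 works: 19·0.15385 = 2.92315 < 3 < 3.16065 = 19·0.16635.
So q = 3/19 works: it is a ratio of integers, and dividing 19·0.15385 < 3 < 19·0.16635 through by 19 gives 0.15385 < 3/19 < 0.16635.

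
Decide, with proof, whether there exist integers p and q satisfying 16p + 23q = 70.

p = 13, q = -6

Since gcd(16, 23) = 1, every integer is an integer combination of 16 and 23.
Run the Euclidean algorithm on 23 and 16: 23 = 1·16 + 7, 16 = 2·7 + 2, 7 = 3·2 + 1, 2 = 2·1 + 0.
Working back up the chain: 1 = 7 − 3·2 = 7 − 3·(16 − 2·7) = −3·16 + 7·7 = −3·16 + 7·(23 − 1·16) = 7·23 − 10·16. So 16·(-10) + 23·7 = 1.
Multiplying through by 70: p = (-10)·70 = -700, q = 7·70 = 490 is a solution.
Adding 31·23 to p and subtracting 31·16 from q gives the tidier solution (13, -6).
Check: 16·13 + 23·(-6) = 208 − 138 = 70. ✓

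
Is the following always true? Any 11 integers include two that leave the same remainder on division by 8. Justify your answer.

True.

Partition the integers by their residue mod 8; there are 8 classes.
With 11 integers and only 8 classes, the pigeonhole principle forces two of them, say a and b, into the same class.
So a and b have equal remainders mod 8, which is exactly what was to be shown.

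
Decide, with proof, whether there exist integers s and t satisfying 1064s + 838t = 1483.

Both 1064 and 838 are divisible by gcd(1064, 838) = 2, hence so is any combination 1064s + 838t.
But 1483 = 2·741 + 1, so 2 ∤ 1483.
Therefore 1064s + 838t = 1483 has no solution in integers.

No, no such integers exist.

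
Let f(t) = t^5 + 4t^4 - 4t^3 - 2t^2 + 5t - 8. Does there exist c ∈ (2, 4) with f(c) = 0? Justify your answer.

No.

f(2) = 58 and f(4) = 1772, both positive, so a sign-change argument is unavailable; we show f keeps this sign on the whole interval.
Substitute t = 2 + u, where 0 < u < 2 on the interval. Expanding, f(2 + u) = u^5 + 14u^4 + 68u^3 + 150u^2 + 157u + 58.
The nonzero coefficients here are all positive, so for u > 0 every term is positive (or zero), and the constant term 58 is strictly positive.
Therefore f(t) > 0 throughout (2, 4), and f has no zero there.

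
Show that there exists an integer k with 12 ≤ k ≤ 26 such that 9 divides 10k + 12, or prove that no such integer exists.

k = 15

Scanning upward from k = 12 gives 132, 142, 152, none divisible by 9. Try k = 15: 10·15 + 12 = 162 = 18·9, which is divisible by 9.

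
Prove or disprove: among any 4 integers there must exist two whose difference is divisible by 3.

There are exactly 3 possible remainders on division by 3.
Since 4 > 3, two of the 4 integers must share a residue class by the pigeonhole principle; call them a and b.
Equal remainders mean a − b ≡ 0 (mod 3), so 3 divides their difference.

Yes, this is always true.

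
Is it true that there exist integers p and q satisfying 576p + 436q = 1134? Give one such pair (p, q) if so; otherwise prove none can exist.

No, no such integers exist.

gcd(576, 436) = 4, so every integer of the form 576p + 436q is a multiple of 4.
However 1134 leaves remainder 2 on division by 4.
So the equation is unsolvable over ℤ.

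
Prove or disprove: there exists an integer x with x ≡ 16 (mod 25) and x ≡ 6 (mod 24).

The moduli 25 and 24 are coprime, so by the Chinese Remainder Theorem a unique solution modulo 600 exists.
Any solution of the first congruence is x = 16 + 25t; substituting into the second, 25t ≡ 6 − 16 ≡ 14 (mod 24).
25 ≡ 1 (mod 24), so this reads 1t ≡ 14 (mod 24). So t ≡ 14 (mod 24).
Taking t = 14 gives x = 16 + 25·14 = 366.
Indeed 366 ≡ 16 (mod 25) and 366 ≡ 6 (mod 24).

x = 366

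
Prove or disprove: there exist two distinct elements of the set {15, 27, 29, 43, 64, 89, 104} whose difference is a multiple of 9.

No such pair exists.

Residues mod 9: 15↦6, 27↦0, 29↦2, 43↦7, 64↦1, 89↦8, 104↦5.
All 7 residues are distinct, so no two elements differ by a multiple of 9.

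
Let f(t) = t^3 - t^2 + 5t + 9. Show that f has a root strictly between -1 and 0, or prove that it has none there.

f(-1) = 2 and f(0) = 9, both positive.
f'(t) = 3t^2 - 2t + 5 has discriminant (-2)² − 4·3·5 = -56 < 0, so f' has no real roots and is positive for every real t.
Hence f is strictly increasing on ℝ, and in particular on [-1, 0]. A strictly monotone function with same-sign endpoint values stays positive on the whole interval, so f has no zero in (-1, 0).

f has no root in that interval.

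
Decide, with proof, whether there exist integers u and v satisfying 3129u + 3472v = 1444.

gcd(3129, 3472) = 7, so every integer of the form 3129u + 3472v is a multiple of 7.
But 1444 is not a multiple of 7 (it leaves remainder 2).
So the equation is unsolvable over ℤ.

There are no such integers.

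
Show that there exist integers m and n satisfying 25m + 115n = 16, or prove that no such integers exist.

gcd(25, 115) = 5, so every integer of the form 25m + 115n is a multiple of 5.
But 16 = 5·3 + 1, so 5 ∤ 16.
Hence no integers m, n satisfy the equation.

There are no such integers.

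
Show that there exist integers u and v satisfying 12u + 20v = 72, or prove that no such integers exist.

u = 1, v = 3

Since gcd(12, 20) = 4 and 72 = 4·18, Bézout's identity guarantees a solution.
Dividing through by 4 reduces the equation to 3u + 5v = 18.
Run the Euclidean algorithm on 5 and 3: 5 = 1·3 + 2, 3 = 1·2 + 1, 2 = 2·1 + 0.
Working back up the chain: 1 = 3 − 1·2 = 3 − (5 − 1·3) = −5 + 2·3. So 3·2 + 5·(-1) = 1.
Scaling by 18 gives the particular solution (u, v) = (36, -18).
Subtracting 7·5 from u and adding 7·3 to v gives the tidier solution (1, 3).
Indeed 12·1 + 20·3 = 12 + 60 = 72.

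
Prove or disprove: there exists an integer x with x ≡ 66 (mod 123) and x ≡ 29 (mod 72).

No such integer exists.

gcd(123, 72) = 3. If x ≡ 66 (mod 123) and x ≡ 29 (mod 72), then x ≡ 66 (mod 3) and x ≡ 29 (mod 3).
But 66 mod 3 = 0 while 29 mod 3 = 2, a contradiction.
Hence the system has no solution.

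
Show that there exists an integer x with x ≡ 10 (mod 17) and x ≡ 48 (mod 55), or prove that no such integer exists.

Since 17 and 55 share no common factor, CRT says the pair of congruences has a solution (unique mod 935).
Write x = 10 + 17t and require 10 + 17t ≡ 48 (mod 55), i.e. 17t ≡ 38 (mod 55).
Since 17·13 = 221 = 4·55 + 1, the inverse of 17 mod 55 is 13.
Therefore t ≡ 13·38 = 494 ≡ 54 (mod 55).
Taking t = 54 gives x = 10 + 17·54 = 928.
Verify: 928 = 54·17 + 10 and 928 = 16·55 + 48. ✓

x = 928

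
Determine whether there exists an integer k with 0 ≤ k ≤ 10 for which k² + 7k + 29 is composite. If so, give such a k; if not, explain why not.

The values for k = 0, 1, …, 10 are 29, 37, 47, 59, 73, 89, 107, 127, 149, 173, 199, and each of these is prime.
So no value in the range makes the expression composite.

No, no such integer k in that range exists.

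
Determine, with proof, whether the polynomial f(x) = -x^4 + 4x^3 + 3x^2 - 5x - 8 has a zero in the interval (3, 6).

Such a root exists.

f(3) = 31 and f(6) = -362, which have opposite signs.
Since f is a polynomial it is continuous on [3, 6].
By the Intermediate Value Theorem f must vanish at some point of (3, 6).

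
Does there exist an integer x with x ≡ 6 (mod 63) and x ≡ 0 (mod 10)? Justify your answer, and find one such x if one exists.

The moduli 63 and 10 are coprime, so by the Chinese Remainder Theorem a unique solution modulo 630 exists.
Write x = 6 + 63t and require 6 + 63t ≡ 0 (mod 10), i.e. 63t ≡ 4 (mod 10).
63 ≡ 3 (mod 10), so this reads 3t ≡ 4 (mod 10). Note 3·7 = 21 ≡ 1 (mod 10) (as 21 − 1 = 2·10), so 3⁻¹ ≡ 7.
Therefore t ≡ 7·4 = 28 ≡ 8 (mod 10).
Taking t = 8 gives x = 6 + 63·8 = 510.
Indeed 510 ≡ 6 (mod 63) and 510 ≡ 0 (mod 10).

x = 510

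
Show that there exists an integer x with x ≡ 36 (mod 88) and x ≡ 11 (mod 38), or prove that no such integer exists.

gcd(88, 38) = 2. If x ≡ 36 (mod 88) and x ≡ 11 (mod 38), then x ≡ 36 (mod 2) and x ≡ 11 (mod 2).
These are incompatible: 36 − 11 = 25 is not divisible by 2.
Therefore no such x exists.

No such integer exists.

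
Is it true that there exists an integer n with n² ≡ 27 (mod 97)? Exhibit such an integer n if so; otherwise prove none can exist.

Take n = 67. Then 67² = 4489 = 46·97 + 27, so 67² ≡ 27 (mod 97).

n = 67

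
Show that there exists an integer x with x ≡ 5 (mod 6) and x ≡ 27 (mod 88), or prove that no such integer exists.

x = 203

The moduli are not coprime: gcd(6, 88) = 2. Compatibility requires 2 ∣ (27 − 5) = 22, which holds, so solutions exist.
Write x = 5 + 6t. Then 6t ≡ 27 − 5 ≡ 22 (mod 88); dividing through by 2 gives 3t ≡ 11 (mod 44).
To invert 3 modulo 44: 44 = 14·3 + 2, 3 = 1·2 + 1, 2 = 2·1 + 0, and unwinding, 1 = 3 − 1·2 = 3 − (44 − 14·3) = −44 + 15·3. Thus 3⁻¹ ≡ 15 (mod 44).
Therefore t ≡ 15·11 = 165 ≡ 33 (mod 44).
Then x = 5 + 6·33 = 203.
Check: 203 mod 6 = 5, 203 mod 88 = 27. ✓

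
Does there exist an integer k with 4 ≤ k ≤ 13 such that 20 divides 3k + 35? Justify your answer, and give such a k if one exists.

There is no such integer k in that range.

The values of 3k + 35 for k = 4, 5, …, 13 are 47, 50, 53, 56, 59, 62, 65, 68, 71, 74; reduced mod 20 these are 7, 10, 13, 16, 19, 2, 5, 8, 11, 14.
None is 0, so 20 never divides 3k + 35 on this range.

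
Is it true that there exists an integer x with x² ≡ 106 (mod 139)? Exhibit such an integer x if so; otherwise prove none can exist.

Take x = 55. Then 55² = 3025 = 21·139 + 106, so 55² ≡ 106 (mod 139).

x = 55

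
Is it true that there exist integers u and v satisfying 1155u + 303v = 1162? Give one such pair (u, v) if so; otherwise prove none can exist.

Any value of 1155u + 303v is a multiple of gcd(1155, 303) = 3.
However 1162 leaves remainder 1 on division by 3.
Hence no integers u, v satisfy the equation.

No, no such integers exist.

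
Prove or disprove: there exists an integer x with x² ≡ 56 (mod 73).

There is no such integer.

Apply Euler's criterion with the prime 73: 56 is a quadratic residue iff 56^36 ≡ 1 (mod 73), and a non-residue iff it is ≡ −1.
Repeated squaring mod 73: 56^2 = 3136 ≡ 70; 56^4 ≡ 70² = 4900 ≡ 9; 56^8 ≡ 9² = 81 ≡ 8; 56^16 ≡ 8² = 64 ≡ 64; 56^32 ≡ 64² = 4096 ≡ 8.
Since 36 = 32 + 4, 56^36 ≡ 8 · 9; multiplying out mod 73: 8·9 = 72 ≡ 72. Thus 56^36 ≡ 72 ≡ −1 (mod 73).
By Euler's criterion 56 is a quadratic non-residue mod 73: no x satisfies x² ≡ 56 (mod 73).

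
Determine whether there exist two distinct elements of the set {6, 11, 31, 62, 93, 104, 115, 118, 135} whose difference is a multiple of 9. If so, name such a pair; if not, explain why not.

There is no such pair.

Two integers differ by a multiple of 9 exactly when they have the same residue mod 9. The residues are 6↦6, 11↦2, 31↦4, 62↦8, 93↦3, 104↦5, 115↦7, 118↦1, 135↦0.
No residue repeats among the 9 elements, so no pair has difference ≡ 0 (mod 9).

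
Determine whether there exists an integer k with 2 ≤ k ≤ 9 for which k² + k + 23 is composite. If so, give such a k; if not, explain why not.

At k = 8: 8² + 8 + 23 = 95 = 5·19, which is composite.

k = 8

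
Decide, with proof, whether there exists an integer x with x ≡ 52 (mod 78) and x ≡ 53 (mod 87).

No, no such integer exists.

Both moduli are multiples of 3 = gcd(78, 87), so any solution would satisfy x ≡ 52 and x ≡ 53 modulo 3 simultaneously.
These are incompatible: 52 − 53 = -1 is not divisible by 3.
Hence the system has no solution.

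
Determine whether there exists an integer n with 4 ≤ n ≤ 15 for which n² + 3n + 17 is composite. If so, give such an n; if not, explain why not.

n = 13

At n = 13: 13² + 3·13 + 17 = 225 = 3·75, which is composite.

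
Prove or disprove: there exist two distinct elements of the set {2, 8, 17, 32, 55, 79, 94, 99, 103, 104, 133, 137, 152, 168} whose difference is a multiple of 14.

Reduce each element modulo 14: 2↦2, 8↦8, 17↦3, 32↦4, 55↦13, 79↦9, 94↦10, 99↦1, 103↦5, 104↦6, 133↦7, 137↦11, 152↦12, 168↦0.
All 14 residues are distinct, so no two elements differ by a multiple of 14.

No, no such pair exists.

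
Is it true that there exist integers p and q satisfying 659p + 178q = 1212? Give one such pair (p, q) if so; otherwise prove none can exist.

p = 4, q = -8

659 and 178 are coprime, so 659p + 178q ranges over all of ℤ.
Run the Euclidean algorithm on 659 and 178: 659 = 3·178 + 125, 178 = 1·125 + 53, 125 = 2·53 + 19, 53 = 2·19 + 15, 19 = 1·15 + 4, 15 = 3·4 + 3, 4 = 1·3 + 1, 3 = 3·1 + 0.
Working back up the chain: 1 = 4 − 1·3 = 4 − (15 − 3·4) = −15 + 4·4 = −15 + 4·(19 − 1·15) = 4·19 − 5·15 = 4·19 − 5·(53 − 2·19) = −5·53 + 14·19 = −5·53 + 14·(125 − 2·53) = 14·125 − 33·53 = 14·125 − 33·(178 − 1·125) = −33·178 + 47·125 = −33·178 + 47·(659 − 3·178) = 47·659 − 174·178. So 659·47 + 178·(-174) = 1.
Multiplying through by 1212: p = 47·1212 = 56964, q = (-174)·1212 = -210888 is a solution.
Shifting by a multiple of (178, −659) keeps it a solution: p = 56964 − 320·178 = 4, q = -210888 + 320·659 = -8.
Check: 659·4 + 178·(-8) = 2636 − 1424 = 1212. ✓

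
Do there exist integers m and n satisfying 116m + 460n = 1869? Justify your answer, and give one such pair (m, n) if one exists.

Any value of 116m + 460n is a multiple of gcd(116, 460) = 4.
However 1869 leaves remainder 1 on division by 4.
Hence no integers m, n satisfy the equation.

No, no such integers exist.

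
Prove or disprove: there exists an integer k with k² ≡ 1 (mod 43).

Take k = 1. Then 1² = 1, and since 0 ≤ 1 < 43 this is already reduced: 1² ≡ 1 (mod 43).

k = 1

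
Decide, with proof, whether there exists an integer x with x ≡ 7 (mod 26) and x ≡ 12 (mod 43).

x = 657

gcd(26, 43) = 1, so the Chinese Remainder Theorem guarantees exactly one residue class mod 1118 satisfying both.
Write x = 7 + 26t and require 7 + 26t ≡ 12 (mod 43), i.e. 26t ≡ 5 (mod 43).
Note 26·5 = 130 ≡ 1 (mod 43) (as 130 − 1 = 3·43), so 26⁻¹ ≡ 5.
Multiplying by 5: t ≡ 5·5 = 25 (mod 43).
Taking t = 25 gives x = 7 + 26·25 = 657.
Check: 657 mod 26 = 7, 657 mod 43 = 12. ✓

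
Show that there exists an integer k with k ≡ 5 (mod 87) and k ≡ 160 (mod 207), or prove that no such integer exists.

Reduce both congruences modulo 3, which divides 87 and 207: they say k ≡ 5 (mod 3) and k ≡ 160 (mod 3).
But 5 mod 3 = 2 while 160 mod 3 = 1, a contradiction.
So no integer satisfies both congruences.

No such integer exists.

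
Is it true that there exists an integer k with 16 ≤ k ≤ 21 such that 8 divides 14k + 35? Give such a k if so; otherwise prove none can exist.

No, no such integer k in that range exists.

At k = 16, 14·16 + 35 = 259 ≡ 3 (mod 8), and each step in k adds 14 ≡ 6 (mod 8), giving residues 3, 1, 7, 5, 3, 1 for k = 16, 17, …, 21.
The residue 0 does not occur, so no k in [16, 21] makes 14k + 35 a multiple of 8.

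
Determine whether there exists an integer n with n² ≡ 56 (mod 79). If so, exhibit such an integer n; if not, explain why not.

Apply Euler's criterion with the prime 79: 56 is a quadratic residue iff 56^39 ≡ 1 (mod 79), and a non-residue iff it is ≡ −1.
Repeated squaring mod 79: 56^2 = 3136 ≡ 55; 56^4 ≡ 55² = 3025 ≡ 23; 56^8 ≡ 23² = 529 ≡ 55; 56^16 ≡ 55² = 3025 ≡ 23; 56^32 ≡ 23² = 529 ≡ 55.
Since 39 = 32 + 4 + 2 + 1, 56^39 ≡ 55 · 23 · 55 · 56; multiplying out mod 79: 55·23 = 1265 ≡ 1, then 1·55 = 55 ≡ 55, then 55·56 = 3080 ≡ 78. Thus 56^39 ≡ 78 ≡ −1 (mod 79).
The value −1 means 56 is a non-residue modulo 79, so n² ≡ 56 (mod 79) is impossible.

No, no such integer exists.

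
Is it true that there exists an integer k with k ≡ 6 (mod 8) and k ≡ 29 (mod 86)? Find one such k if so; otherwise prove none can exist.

There is no such integer.

Both moduli are multiples of 2 = gcd(8, 86), so any solution would satisfy k ≡ 6 and k ≡ 29 modulo 2 simultaneously.
However 6 ≡ 0 and 29 ≡ 1 (mod 2), and 0 ≠ 1.
Hence the system has no solution.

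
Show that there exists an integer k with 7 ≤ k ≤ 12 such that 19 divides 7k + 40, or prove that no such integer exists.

At k = 7, 7·7 + 40 = 89 ≡ 13 (mod 19), and each step in k adds 7, giving residues 13, 1, 8, 15, 3, 10 for k = 7, 8, …, 12.
The residue 0 does not occur, so no k in [7, 12] makes 7k + 40 a multiple of 19.

No, no such integer k in that range exists.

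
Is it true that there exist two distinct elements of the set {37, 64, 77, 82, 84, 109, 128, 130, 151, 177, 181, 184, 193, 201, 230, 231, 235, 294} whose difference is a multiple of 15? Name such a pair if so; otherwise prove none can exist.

The pair (37, 82) works.

37 mod 15 = 7 and 82 mod 15 = 7, so 82 − 37 = 45 = 3·15.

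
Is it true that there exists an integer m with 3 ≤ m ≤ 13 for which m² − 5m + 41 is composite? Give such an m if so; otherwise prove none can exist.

m = 8

At m = 8: 8² − 5·8 + 41 = 65 = 5·13, which is composite.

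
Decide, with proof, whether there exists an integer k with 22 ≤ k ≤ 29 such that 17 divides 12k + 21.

Scanning upward from k = 22 gives 285, 297, 309, 321, 333, 345, none divisible by 17. At k = 28 we get 12·28 + 21 = 357, and 357 = 17·21.

k = 28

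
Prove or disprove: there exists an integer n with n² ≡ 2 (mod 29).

There is no such integer.

29 is prime, so by Euler's criterion 2 is a square mod 29 iff 2^((29−1)/2) = 2^14 ≡ 1 (mod 29).
Squaring successively (mod 29): 2^2 = 4 ≡ 4; 2^4 ≡ 4² = 16 ≡ 16; 2^8 ≡ 16² = 256 ≡ 24.
Since 14 = 8 + 4 + 2, 2^14 ≡ 24 · 16 · 4; multiplying out mod 29: 24·16 = 384 ≡ 7, then 7·4 = 28 ≡ 28. Thus 2^14 ≡ 28 ≡ −1 (mod 29).
The value −1 means 2 is a non-residue modulo 29, so n² ≡ 2 (mod 29) is impossible.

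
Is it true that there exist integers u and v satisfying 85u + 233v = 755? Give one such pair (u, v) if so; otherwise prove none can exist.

u = 50, v = -15

Since gcd(85, 233) = 1, every integer is an integer combination of 85 and 233.
Dividing repeatedly: 233 = 2·85 + 63, 85 = 1·63 + 22, 63 = 2·22 + 19, 22 = 1·19 + 3, 19 = 6·3 + 1, 3 = 3·1 + 0.
Unwinding: 1 = 19 − 6·3 = 19 − 6·(22 − 1·19) = −6·22 + 7·19 = −6·22 + 7·(63 − 2·22) = 7·63 − 20·22 = 7·63 − 20·(85 − 1·63) = −20·85 + 27·63 = −20·85 + 27·(233 − 2·85) = 27·233 − 74·85, i.e. 85·(-74) + 233·27 = 1.
Times 755: 85·(-55870) + 233·20385 = 755, so (-55870, 20385) solves it.
The general solution is u = -55870 + 233k, v = 20385 − 85k; taking k = 240 gives the smaller pair u = 50, v = -15.
Check: 85·50 + 233·(-15) = 4250 − 3495 = 755. ✓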